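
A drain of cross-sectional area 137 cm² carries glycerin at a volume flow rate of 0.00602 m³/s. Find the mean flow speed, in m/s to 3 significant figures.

Q = 0.00602 m³/s = 0.00602 m³/s.
v = Q/A = 0.00602 / 0.0137 = 0.439 m/s.

0.439 m/s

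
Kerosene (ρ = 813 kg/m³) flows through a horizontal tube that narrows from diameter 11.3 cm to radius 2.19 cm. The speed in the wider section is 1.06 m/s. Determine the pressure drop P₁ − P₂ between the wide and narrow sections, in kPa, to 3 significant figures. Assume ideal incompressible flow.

Mass conservation (A₁v₁ = A₂v₂) gives v₂ = 1.06 × 100/15.1 = 7.06 m/s.
With no height change, Bernoulli's equation is P₁ + ½ρv₁² = P₂ + ½ρv₂².
P₁ − P₂ = ½·813·(7.06² − 1.06²) = ½·813·48.7 = 19800 Pa.

19.8 kPa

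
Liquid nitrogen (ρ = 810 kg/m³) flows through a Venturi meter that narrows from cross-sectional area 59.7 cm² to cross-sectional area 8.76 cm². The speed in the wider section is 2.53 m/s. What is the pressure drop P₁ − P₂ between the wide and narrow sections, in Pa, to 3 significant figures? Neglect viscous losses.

ΔP ≈ 118000 Pa

Mass conservation (A₁v₁ = A₂v₂) gives v₂ = 2.53 × 59.7/8.76 = 17.2 m/s.
With no height change, Bernoulli's equation is P₁ + ½ρv₁² = P₂ + ½ρv₂².
P₁ − P₂ = ½·810·(17.2² − 2.53²) = ½·810·291 = 118000 Pa.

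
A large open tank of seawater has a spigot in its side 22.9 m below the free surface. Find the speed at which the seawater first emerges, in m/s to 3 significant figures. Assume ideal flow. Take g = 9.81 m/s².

v = 21.2 m/s

With the surface at rest and both surface and jet at atmospheric pressure, Bernoulli gives ρg h = ½ρv², so v = √(2gh) = √(2·9.81·22.9) = 21.2 m/s.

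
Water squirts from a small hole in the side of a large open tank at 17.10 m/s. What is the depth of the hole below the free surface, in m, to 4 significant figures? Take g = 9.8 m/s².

h ≈ 14.92 m

Torricelli: v = √(2gh), so h = v²/(2g).
h = 17.10²/(2·9.8) = 292.4/19.60 = 14.92 m.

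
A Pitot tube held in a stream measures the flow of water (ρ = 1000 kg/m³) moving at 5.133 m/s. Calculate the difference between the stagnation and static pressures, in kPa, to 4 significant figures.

At the stagnation point the flow is brought to rest, so Bernoulli gives P_stag − P_static = ½ρv².
ΔP = ½·1000·5.133² = 13170 Pa.

ΔP = 13.17 kPa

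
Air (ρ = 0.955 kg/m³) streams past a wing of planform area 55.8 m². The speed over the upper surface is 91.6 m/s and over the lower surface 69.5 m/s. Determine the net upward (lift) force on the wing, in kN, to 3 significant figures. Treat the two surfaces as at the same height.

With equal heights on the two surfaces, Bernoulli gives P_lower − P_upper = ½ρ(v_upper² − v_lower²).
ΔP = ½·0.955·(91.6² − 69.5²) = 1700 Pa.
Lift = ΔP · A = 1700 × 55.8 = 94900 N.

94.9 kN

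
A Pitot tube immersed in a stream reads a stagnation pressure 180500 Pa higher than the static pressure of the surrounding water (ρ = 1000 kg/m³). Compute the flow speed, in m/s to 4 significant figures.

The dynamic pressure equals the rise in static pressure at the stagnation point: ΔP = ½ρv².
v = √(2ΔP/ρ) = √(2·180500/1000) = 19.00 m/s.

v = 19.00 m/s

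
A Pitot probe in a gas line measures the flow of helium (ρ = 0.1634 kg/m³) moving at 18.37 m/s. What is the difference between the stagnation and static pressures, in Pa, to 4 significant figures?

27.57 Pa

Bernoulli between the free stream and the stagnation point: ½ρv² = P_stag − P_static.
ΔP = ½·0.1634·18.37² = 27.57 Pa.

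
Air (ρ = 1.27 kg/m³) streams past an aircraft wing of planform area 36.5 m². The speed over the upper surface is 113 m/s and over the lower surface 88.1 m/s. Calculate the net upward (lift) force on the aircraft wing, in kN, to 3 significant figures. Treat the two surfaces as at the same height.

The faster flow above has the lower pressure; Bernoulli (same height) gives ΔP = ½ρ(v_up² − v_low²).
ΔP = ½·1.27·(113² − 88.1²) = 3180 Pa.
Lift = ΔP · A = 3180 × 36.5 = 116000 N.

F ≈ 116 kN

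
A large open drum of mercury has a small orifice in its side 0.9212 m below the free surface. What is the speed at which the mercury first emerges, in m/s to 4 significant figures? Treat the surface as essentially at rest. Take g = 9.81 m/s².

Bernoulli from surface to hole (P equal, v_surface ≈ 0): v = √(2gh) = √(2×9.81×0.9212) = 4.251 m/s.

4.251 m/s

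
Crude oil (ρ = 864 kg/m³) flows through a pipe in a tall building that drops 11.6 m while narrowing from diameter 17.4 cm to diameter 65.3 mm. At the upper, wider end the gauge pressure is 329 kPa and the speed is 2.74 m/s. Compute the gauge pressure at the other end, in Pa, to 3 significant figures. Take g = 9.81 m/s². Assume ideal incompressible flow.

Continuity gives A₁v₁ = A₂v₂, so v₂ = (238 cm²)/(33.5 cm²) × 2.74 m/s = 19.5 m/s.
Applying Bernoulli between the two ends and solving for P₂: P₂ = P₁ + ½ρ(v₁² − v₂²) − ρgΔh.
P₂ = 329000 + ½·864·(2.74² − 19.5²) − 864·9.81·(−11.6) = 329000 + (-160000) − (-98300) = 267000 Pa.

267000 Pa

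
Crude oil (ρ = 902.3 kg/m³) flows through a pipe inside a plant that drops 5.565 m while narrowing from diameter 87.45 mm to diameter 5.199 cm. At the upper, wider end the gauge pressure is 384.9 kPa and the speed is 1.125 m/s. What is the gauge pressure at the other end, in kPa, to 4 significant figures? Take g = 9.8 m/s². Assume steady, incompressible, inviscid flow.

Continuity gives A₁v₁ = A₂v₂, so v₂ = (60.06 cm²)/(21.23 cm²) × 1.125 m/s = 3.183 m/s.
Bernoulli: P₁ + ½ρv₁² + ρg h₁ = P₂ + ½ρv₂² + ρg h₂, so P₂ = P₁ + ½ρ(v₁² − v₂²) − ρg(h₂ − h₁).
P₂ = 384900 + ½·902.3·(1.125² − 3.183²) − 902.3·9.8·(−5.565) = 384900 + (-4000) − (-49210) = 430100 Pa.

P₂ ≈ 430.1 kPa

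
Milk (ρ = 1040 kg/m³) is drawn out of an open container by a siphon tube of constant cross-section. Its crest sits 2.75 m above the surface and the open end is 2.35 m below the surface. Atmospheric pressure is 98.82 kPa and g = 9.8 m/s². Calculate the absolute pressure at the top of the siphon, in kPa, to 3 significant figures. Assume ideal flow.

46.8 kPa

From the surface to the outlet (both open to atmosphere, surface at rest): v = √(2g·h_out) = √(2·9.8·2.35) = 6.79 m/s.
Continuity keeps v the same throughout the tube; from surface to crest, P_atm + 0 = P_top + ½ρv² + ρg·h_top.
P_top = 98820 − ½·1040·6.79² − 1040·9.8·2.75 = 46800 Pa.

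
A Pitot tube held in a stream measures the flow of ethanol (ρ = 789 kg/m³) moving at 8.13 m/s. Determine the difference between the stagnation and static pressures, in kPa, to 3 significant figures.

26.1 kPa

At the stagnation point the flow is brought to rest, so Bernoulli gives P_stag − P_static = ½ρv².
ΔP = ½·789·8.13² = 26100 Pa.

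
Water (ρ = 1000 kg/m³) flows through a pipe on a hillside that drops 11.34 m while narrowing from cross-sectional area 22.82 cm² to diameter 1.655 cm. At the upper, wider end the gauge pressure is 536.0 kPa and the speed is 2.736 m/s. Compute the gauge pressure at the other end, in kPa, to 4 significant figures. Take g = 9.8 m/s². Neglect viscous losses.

229.7 kPa

Continuity gives A₁v₁ = A₂v₂, so v₂ = (22.82 cm²)/(2.151 cm²) × 2.736 m/s = 29.02 m/s.
Bernoulli: P₁ + ½ρv₁² + ρg h₁ = P₂ + ½ρv₂² + ρg h₂, so P₂ = P₁ + ½ρ(v₁² − v₂²) − ρg(h₂ − h₁).
P₂ = 536000 + ½·1000·(2.736² − 29.02²) − 1000·9.8·(−11.34) = 536000 + (-417400) − (-111100) = 229700 Pa.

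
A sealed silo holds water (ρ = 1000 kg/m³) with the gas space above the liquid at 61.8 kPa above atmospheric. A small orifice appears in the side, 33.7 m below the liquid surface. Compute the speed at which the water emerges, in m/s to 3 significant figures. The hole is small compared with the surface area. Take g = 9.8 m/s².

Take point 1 at the surface (v₁ ≈ 0) and point 2 at the hole (at atmospheric pressure). Bernoulli: P₁ + ρg h = P_atm + ½ρv₂².
With P₁ − P_atm = 61800 Pa, v₂ = √(2gh + 2ΔP/ρ) = √(2·9.8·33.7 + 2·61800/1000) = 28.0 m/s.

28.0 m/s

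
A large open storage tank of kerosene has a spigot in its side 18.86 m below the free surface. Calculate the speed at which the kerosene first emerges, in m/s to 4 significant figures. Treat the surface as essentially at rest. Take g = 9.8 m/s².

v = 19.23 m/s

The surface is effectively still and both ends are open, so ½v² = gh and v = √(2·9.8·18.86) = 19.23 m/s.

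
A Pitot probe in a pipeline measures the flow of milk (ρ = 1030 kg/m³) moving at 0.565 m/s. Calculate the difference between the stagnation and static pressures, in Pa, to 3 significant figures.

164 Pa

Bernoulli between the free stream and the stagnation point: ½ρv² = P_stag − P_static.
ΔP = ½·1030·0.565² = 164 Pa.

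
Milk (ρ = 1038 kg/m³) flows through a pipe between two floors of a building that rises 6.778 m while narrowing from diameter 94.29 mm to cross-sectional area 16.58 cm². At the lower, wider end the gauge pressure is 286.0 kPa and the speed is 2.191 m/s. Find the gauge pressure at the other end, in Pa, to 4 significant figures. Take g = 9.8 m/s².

The volume flow rate is constant, so v₂ = (A₁/A₂)v₁ = (69.83/16.58)·2.191 = 9.227 m/s.
Energy conservation along the streamline gives P₂ = P₁ − ½ρ(v₂² − v₁²) − ρg(h₂ − h₁).
P₂ = 286000 + ½·1038·(2.191² − 9.227²) − 1038·9.8·(+6.778) = 286000 + (-41700) − (68950) = 175400 Pa.

P₂ ≈ 175400 Pa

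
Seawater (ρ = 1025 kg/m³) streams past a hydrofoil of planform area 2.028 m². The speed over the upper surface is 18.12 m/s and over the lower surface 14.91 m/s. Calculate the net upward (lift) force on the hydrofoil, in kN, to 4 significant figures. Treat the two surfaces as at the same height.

F = 110.2 kN

From P + ½ρv² = const at equal height, P_low − P_up = ½ρ(v_up² − v_low²).
ΔP = ½·1025·(18.12² − 14.91²) = 54340 Pa.
Lift = ΔP · A = 54340 × 2.028 = 110200 N.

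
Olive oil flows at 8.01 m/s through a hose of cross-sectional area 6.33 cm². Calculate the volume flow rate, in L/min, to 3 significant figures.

Q = A·v = 0.000633 m² × 8.01 m/s = 0.00507 m³/s.
Converting: 0.00507 m³/s × 60000 = 304 L/min.

Q = 304 L/min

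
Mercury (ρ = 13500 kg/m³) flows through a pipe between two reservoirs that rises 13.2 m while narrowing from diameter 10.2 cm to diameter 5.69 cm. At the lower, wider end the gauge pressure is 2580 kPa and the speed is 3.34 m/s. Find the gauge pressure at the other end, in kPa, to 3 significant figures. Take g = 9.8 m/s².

By continuity, v₂ = v₁·A₁/A₂ = 3.34·(81.7/25.4) = 10.7 m/s.
Energy conservation along the streamline gives P₂ = P₁ − ½ρ(v₂² − v₁²) − ρg(h₂ − h₁).
P₂ = 2580000 + ½·13500·(3.34² − 10.7²) − 13500·9.8·(+13.2) = 2580000 + (-702000) − (1750000) = 131000 Pa.

P₂ = 131 kPa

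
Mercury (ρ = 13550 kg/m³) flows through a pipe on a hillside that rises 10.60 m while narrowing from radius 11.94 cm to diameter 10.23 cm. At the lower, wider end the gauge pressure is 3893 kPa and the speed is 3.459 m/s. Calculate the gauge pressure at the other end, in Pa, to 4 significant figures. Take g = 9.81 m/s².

P₂ ≈ 158200 Pa

Mass conservation (A₁v₁ = A₂v₂) gives v₂ = 3.459 × 447.9/82.19 = 18.85 m/s.
Applying Bernoulli between the two ends and solving for P₂: P₂ = P₁ + ½ρ(v₁² − v₂²) − ρgΔh.
P₂ = 3893000 + ½·13550·(3.459² − 18.85²) − 13550·9.81·(+10.60) = 3893000 + (-2326000) − (1409000) = 158200 Pa.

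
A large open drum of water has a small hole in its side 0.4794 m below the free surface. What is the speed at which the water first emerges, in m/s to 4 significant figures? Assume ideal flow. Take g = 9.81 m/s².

With the surface at rest and both surface and jet at atmospheric pressure, Bernoulli gives ρg h = ½ρv², so v = √(2gh) = √(2·9.81·0.4794) = 3.067 m/s.

3.067 m/s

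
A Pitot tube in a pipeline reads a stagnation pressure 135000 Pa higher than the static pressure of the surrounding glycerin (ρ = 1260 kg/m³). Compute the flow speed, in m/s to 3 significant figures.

v = 14.6 m/s

At the stagnation point the flow is brought to rest, so Bernoulli gives P_stag − P_static = ½ρv².
v = √(2ΔP/ρ) = √(2·135000/1260) = 14.6 m/s.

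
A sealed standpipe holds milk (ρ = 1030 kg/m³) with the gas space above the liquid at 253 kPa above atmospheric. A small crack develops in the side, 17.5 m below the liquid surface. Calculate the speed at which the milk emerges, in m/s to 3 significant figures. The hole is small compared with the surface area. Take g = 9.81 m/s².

Take point 1 at the surface (v₁ ≈ 0) and point 2 at the hole (at atmospheric pressure). Bernoulli: P₁ + ρg h = P_atm + ½ρv₂².
With P₁ − P_atm = 253000 Pa, v₂ = √(2gh + 2ΔP/ρ) = √(2·9.81·17.5 + 2·253000/1030) = 28.9 m/s.

28.9 m/s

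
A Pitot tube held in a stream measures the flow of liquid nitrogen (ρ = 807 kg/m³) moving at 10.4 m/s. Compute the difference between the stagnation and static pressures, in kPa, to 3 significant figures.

ΔP = 43.6 kPa

The dynamic pressure equals the rise in static pressure at the stagnation point: ΔP = ½ρv².
ΔP = ½·807·10.4² = 43600 Pa.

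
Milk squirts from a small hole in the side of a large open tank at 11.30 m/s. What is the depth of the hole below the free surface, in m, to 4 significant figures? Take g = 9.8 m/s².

h ≈ 6.515 m

For a small hole in a large open tank, ½v² = gh, giving h = v²/(2g).
h = 11.30²/(2·9.8) = 127.7/19.60 = 6.515 m.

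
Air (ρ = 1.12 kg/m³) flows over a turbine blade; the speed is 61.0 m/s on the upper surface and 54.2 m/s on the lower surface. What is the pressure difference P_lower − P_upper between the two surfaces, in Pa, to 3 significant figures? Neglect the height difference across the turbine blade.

439 Pa

The pressure is lower where the speed is higher: ΔP = ½ρ(v_up² − v_low²).
ΔP = ½·1.12·(61.0² − 54.2²) = 439 Pa.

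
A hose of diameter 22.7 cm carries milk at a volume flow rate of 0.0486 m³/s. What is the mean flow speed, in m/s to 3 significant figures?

Q = 0.0486 m³/s = 0.0486 m³/s.
v = Q/A = 0.0486 / 0.0405 = 1.20 m/s.

1.20 m/s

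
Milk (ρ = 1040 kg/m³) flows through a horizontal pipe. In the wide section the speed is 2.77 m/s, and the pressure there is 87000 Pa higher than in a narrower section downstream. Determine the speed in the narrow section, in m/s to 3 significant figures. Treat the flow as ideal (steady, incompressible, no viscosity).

13.2 m/s

Horizontal Bernoulli: P₁ + ½ρv₁² = P₂ + ½ρv₂², so v₂² = v₁² + 2(P₁ − P₂)/ρ.
v₂ = √(2.77² + 2·87000/1040) = √(7.67 + 167) = 13.2 m/s.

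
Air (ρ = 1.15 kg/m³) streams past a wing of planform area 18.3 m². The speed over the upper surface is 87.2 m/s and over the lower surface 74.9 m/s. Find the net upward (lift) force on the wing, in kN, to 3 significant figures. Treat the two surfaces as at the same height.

F = 21.0 kN

The faster flow above has the lower pressure; Bernoulli (same height) gives ΔP = ½ρ(v_up² − v_low²).
ΔP = ½·1.15·(87.2² − 74.9²) = 1150 Pa.
Lift = ΔP · A = 1150 × 18.3 = 21000 N.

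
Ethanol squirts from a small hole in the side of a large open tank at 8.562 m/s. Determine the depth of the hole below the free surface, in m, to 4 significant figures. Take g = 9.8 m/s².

h ≈ 3.740 m

For a small hole in a large open tank, ½v² = gh, giving h = v²/(2g).
h = 8.562²/(2·9.8) = 73.31/19.60 = 3.740 m.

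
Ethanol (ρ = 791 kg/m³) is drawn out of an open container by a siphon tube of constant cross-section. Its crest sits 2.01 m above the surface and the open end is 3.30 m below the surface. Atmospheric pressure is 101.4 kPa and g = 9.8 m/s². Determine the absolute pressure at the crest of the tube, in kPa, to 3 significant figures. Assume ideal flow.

P_top = 60.2 kPa

Bernoulli surface→outlet gives ½v² = g·h_out, so v = √(2·9.8·3.30) = 8.04 m/s.
With constant cross-section the crest speed equals v; applying Bernoulli from the surface up to the crest, P_top = P_atm − ½ρv² − ρg·h_top.
P_top = 101400 − ½·791·8.04² − 791·9.8·2.01 = 60200 Pa.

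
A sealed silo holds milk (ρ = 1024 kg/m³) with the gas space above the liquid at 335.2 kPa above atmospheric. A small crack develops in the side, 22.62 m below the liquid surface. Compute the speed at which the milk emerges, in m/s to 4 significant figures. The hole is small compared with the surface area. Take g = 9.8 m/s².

Take point 1 at the surface (v₁ ≈ 0) and point 2 at the hole (at atmospheric pressure). Bernoulli: P₁ + ρg h = P_atm + ½ρv₂².
With P₁ − P_atm = 335200 Pa, v₂ = √(2gh + 2ΔP/ρ) = √(2·9.8·22.62 + 2·335200/1024) = 33.14 m/s.

33.14 m/s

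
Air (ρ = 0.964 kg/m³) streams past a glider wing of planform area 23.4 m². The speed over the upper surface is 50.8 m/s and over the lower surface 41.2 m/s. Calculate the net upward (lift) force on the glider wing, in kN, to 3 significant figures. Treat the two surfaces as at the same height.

F = 9.96 kN

From P + ½ρv² = const at equal height, P_low − P_up = ½ρ(v_up² − v_low²).
ΔP = ½·0.964·(50.8² − 41.2²) = 426 Pa.
Lift = ΔP · A = 426 × 23.4 = 9960 N.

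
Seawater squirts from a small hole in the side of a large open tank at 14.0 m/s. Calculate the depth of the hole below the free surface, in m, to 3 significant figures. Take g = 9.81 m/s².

h ≈ 9.99 m

Torricelli: v = √(2gh), so h = v²/(2g).
h = 14.0²/(2·9.81) = 196/19.62 = 9.99 m.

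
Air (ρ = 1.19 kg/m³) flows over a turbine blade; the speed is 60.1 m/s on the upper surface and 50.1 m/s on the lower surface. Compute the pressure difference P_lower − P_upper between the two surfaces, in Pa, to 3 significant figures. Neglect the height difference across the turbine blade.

ΔP ≈ 656 Pa

The pressure is lower where the speed is higher: ΔP = ½ρ(v_up² − v_low²).
ΔP = ½·1.19·(60.1² − 50.1²) = 656 Pa.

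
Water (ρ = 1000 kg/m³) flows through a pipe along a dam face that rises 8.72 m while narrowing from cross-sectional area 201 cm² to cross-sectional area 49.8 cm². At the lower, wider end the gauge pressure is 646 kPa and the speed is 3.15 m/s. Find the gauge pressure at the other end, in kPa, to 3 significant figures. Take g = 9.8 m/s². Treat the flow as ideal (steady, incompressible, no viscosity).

P₂ = 485 kPa

By continuity, v₂ = v₁·A₁/A₂ = 3.15·(201/49.8) = 12.7 m/s.
Bernoulli: P₁ + ½ρv₁² + ρg h₁ = P₂ + ½ρv₂² + ρg h₂, so P₂ = P₁ + ½ρ(v₁² − v₂²) − ρg(h₂ − h₁).
P₂ = 646000 + ½·1000·(3.15² − 12.7²) − 1000·9.8·(+8.72) = 646000 + (-75900) − (85500) = 485000 Pa.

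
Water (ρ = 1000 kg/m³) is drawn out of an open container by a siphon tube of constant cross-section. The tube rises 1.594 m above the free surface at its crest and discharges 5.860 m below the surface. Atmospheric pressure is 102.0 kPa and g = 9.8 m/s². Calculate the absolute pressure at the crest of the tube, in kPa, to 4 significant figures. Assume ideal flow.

P_top = 28.95 kPa

The outlet speed comes from Torricelli: v = √(2g·5.860) = 10.72 m/s.
With constant cross-section the crest speed equals v; applying Bernoulli from the surface up to the crest, P_top = P_atm − ½ρv² − ρg·h_top.
P_top = 102000 − ½·1000·10.72² − 1000·9.8·1.594 = 28950 Pa.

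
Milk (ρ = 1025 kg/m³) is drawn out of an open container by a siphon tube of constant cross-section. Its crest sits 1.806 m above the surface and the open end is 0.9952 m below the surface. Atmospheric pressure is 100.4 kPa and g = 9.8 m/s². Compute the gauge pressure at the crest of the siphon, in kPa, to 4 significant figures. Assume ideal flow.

The outlet speed comes from Torricelli: v = √(2g·0.9952) = 4.417 m/s.
Continuity keeps v the same throughout the tube; from surface to crest, P_atm + 0 = P_top + ½ρv² + ρg·h_top.
P_top = 100400 − ½·1025·4.417² − 1025·9.8·1.806 = 72260 Pa. So P_gauge = P_top − P_atm = -28140 Pa.

P_gauge ≈ -28.14 kPa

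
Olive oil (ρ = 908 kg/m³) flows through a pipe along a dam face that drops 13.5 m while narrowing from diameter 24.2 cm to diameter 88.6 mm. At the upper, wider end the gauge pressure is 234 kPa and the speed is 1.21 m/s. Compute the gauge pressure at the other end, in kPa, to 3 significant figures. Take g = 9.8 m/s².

P₂ ≈ 318 kPa

By continuity, v₂ = v₁·A₁/A₂ = 1.21·(460/61.7) = 9.03 m/s.
Energy conservation along the streamline gives P₂ = P₁ − ½ρ(v₂² − v₁²) − ρg(h₂ − h₁).
P₂ = 234000 + ½·908·(1.21² − 9.03²) − 908·9.8·(−13.5) = 234000 + (-36300) − (-120000) = 318000 Pa.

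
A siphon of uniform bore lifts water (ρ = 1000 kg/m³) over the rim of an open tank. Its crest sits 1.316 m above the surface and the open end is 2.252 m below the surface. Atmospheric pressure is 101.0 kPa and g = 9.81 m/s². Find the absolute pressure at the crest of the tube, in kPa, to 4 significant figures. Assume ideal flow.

66.00 kPa

From the surface to the outlet (both open to atmosphere, surface at rest): v = √(2g·h_out) = √(2·9.81·2.252) = 6.647 m/s.
With constant cross-section the crest speed equals v; applying Bernoulli from the surface up to the crest, P_top = P_atm − ½ρv² − ρg·h_top.
P_top = 101000 − ½·1000·6.647² − 1000·9.81·1.316 = 66000 Pa.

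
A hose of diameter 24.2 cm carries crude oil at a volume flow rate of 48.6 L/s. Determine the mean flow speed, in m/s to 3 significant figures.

Q = 48.6 L/s = 0.0486 m³/s.
v = Q/A = 0.0486 / 0.0460 = 1.06 m/s.

v ≈ 1.06 m/s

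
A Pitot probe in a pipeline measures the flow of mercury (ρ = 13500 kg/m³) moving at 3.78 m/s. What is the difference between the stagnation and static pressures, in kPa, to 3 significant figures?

The dynamic pressure equals the rise in static pressure at the stagnation point: ΔP = ½ρv².
ΔP = ½·13500·3.78² = 96400 Pa.

ΔP = 96.4 kPa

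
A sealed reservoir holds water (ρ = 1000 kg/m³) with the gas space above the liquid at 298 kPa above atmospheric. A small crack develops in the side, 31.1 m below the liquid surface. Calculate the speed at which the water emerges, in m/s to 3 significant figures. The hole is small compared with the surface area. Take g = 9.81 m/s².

v = 34.7 m/s

Take point 1 at the surface (v₁ ≈ 0) and point 2 at the hole (at atmospheric pressure). Bernoulli: P₁ + ρg h = P_atm + ½ρv₂².
With P₁ − P_atm = 298000 Pa, v₂ = √(2gh + 2ΔP/ρ) = √(2·9.81·31.1 + 2·298000/1000) = 34.7 m/s.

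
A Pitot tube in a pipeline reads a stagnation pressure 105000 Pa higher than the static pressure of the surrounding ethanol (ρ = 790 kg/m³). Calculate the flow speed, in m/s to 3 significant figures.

v = 16.3 m/s

At the stagnation point the flow is brought to rest, so Bernoulli gives P_stag − P_static = ½ρv².
v = √(2ΔP/ρ) = √(2·105000/790) = 16.3 m/s.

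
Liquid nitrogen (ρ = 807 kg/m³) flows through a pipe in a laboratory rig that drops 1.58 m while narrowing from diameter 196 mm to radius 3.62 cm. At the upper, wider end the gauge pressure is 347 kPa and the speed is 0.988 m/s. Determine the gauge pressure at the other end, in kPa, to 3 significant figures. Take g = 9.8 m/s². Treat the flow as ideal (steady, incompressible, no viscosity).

Mass conservation (A₁v₁ = A₂v₂) gives v₂ = 0.988 × 302/41.2 = 7.24 m/s.
Energy conservation along the streamline gives P₂ = P₁ − ½ρ(v₂² − v₁²) − ρg(h₂ − h₁).
P₂ = 347000 + ½·807·(0.988² − 7.24²) − 807·9.8·(−1.58) = 347000 + (-20800) − (-12500) = 339000 Pa.

P₂ ≈ 339 kPa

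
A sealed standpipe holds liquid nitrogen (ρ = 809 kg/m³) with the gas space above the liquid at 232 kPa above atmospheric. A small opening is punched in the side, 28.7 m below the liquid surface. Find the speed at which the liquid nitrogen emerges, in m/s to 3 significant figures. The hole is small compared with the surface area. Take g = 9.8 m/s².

v ≈ 33.7 m/s

Take point 1 at the surface (v₁ ≈ 0) and point 2 at the hole (at atmospheric pressure). Bernoulli: P₁ + ρg h = P_atm + ½ρv₂².
With P₁ − P_atm = 232000 Pa, v₂ = √(2gh + 2ΔP/ρ) = √(2·9.8·28.7 + 2·232000/809) = 33.7 m/s.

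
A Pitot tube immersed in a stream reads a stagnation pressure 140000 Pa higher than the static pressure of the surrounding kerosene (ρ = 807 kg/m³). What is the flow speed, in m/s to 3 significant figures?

Bernoulli between the free stream and the stagnation point: ½ρv² = P_stag − P_static.
v = √(2ΔP/ρ) = √(2·140000/807) = 18.6 m/s.

18.6 m/s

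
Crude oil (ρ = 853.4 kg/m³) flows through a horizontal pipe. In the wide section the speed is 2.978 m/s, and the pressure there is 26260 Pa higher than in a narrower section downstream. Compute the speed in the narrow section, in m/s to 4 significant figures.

8.391 m/s

Horizontal Bernoulli: P₁ + ½ρv₁² = P₂ + ½ρv₂², so v₂² = v₁² + 2(P₁ − P₂)/ρ.
v₂ = √(2.978² + 2·26260/853.4) = √(8.868 + 61.54) = 8.391 m/s.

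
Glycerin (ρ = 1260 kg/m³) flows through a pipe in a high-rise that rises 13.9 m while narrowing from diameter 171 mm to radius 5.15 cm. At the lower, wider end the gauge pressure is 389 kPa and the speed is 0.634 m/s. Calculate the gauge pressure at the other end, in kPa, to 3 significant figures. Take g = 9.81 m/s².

216 kPa

Continuity gives A₁v₁ = A₂v₂, so v₂ = (230 cm²)/(83.3 cm²) × 0.634 m/s = 1.75 m/s.
Bernoulli: P₁ + ½ρv₁² + ρg h₁ = P₂ + ½ρv₂² + ρg h₂, so P₂ = P₁ + ½ρ(v₁² − v₂²) − ρg(h₂ − h₁).
P₂ = 389000 + ½·1260·(0.634² − 1.75²) − 1260·9.81·(+13.9) = 389000 + (-1670) − (172000) = 216000 Pa.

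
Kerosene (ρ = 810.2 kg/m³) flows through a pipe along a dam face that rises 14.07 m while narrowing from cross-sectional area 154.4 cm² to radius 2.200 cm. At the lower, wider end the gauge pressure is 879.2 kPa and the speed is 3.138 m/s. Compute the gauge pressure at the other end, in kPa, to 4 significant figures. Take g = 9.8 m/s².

By continuity, v₂ = v₁·A₁/A₂ = 3.138·(154.4/15.21) = 31.86 m/s.
Applying Bernoulli between the two ends and solving for P₂: P₂ = P₁ + ½ρ(v₁² − v₂²) − ρgΔh.
P₂ = 879200 + ½·810.2·(3.138² − 31.86²) − 810.2·9.8·(+14.07) = 879200 + (-407300) − (111700) = 360200 Pa.

P₂ = 360.2 kPa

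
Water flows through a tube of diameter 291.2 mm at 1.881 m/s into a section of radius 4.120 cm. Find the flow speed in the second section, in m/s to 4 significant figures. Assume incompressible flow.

v₂ ≈ 23.49 m/s

The volume flow rate is constant, so v₂ = (A₁/A₂)v₁ = (666.0/53.33)·1.881 = 23.49 m/s.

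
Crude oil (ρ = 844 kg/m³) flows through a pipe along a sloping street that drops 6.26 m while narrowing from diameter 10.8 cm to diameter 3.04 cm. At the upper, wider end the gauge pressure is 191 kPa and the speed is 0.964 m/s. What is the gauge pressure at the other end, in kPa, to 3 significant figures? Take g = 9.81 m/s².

By continuity, v₂ = v₁·A₁/A₂ = 0.964·(91.6/7.26) = 12.2 m/s.
Energy conservation along the streamline gives P₂ = P₁ − ½ρ(v₂² − v₁²) − ρg(h₂ − h₁).
P₂ = 191000 + ½·844·(0.964² − 12.2²) − 844·9.81·(−6.26) = 191000 + (-62100) − (-51800) = 181000 Pa.

P₂ ≈ 181 kPa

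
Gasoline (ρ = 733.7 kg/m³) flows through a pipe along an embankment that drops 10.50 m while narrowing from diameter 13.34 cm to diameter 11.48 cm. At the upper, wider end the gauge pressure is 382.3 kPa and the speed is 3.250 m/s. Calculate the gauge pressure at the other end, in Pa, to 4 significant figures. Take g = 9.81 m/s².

454700 Pa

By continuity, v₂ = v₁·A₁/A₂ = 3.250·(139.8/103.5) = 4.388 m/s.
Energy conservation along the streamline gives P₂ = P₁ − ½ρ(v₂² − v₁²) − ρg(h₂ − h₁).
P₂ = 382300 + ½·733.7·(3.250² − 4.388²) − 733.7·9.81·(−10.50) = 382300 + (-3190) − (-75570) = 454700 Pa.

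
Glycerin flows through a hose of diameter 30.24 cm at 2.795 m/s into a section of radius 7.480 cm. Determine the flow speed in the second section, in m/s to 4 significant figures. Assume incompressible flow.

Continuity gives A₁v₁ = A₂v₂, so v₂ = (718.2 cm²)/(175.8 cm²) × 2.795 m/s = 11.42 m/s.

11.42 m/s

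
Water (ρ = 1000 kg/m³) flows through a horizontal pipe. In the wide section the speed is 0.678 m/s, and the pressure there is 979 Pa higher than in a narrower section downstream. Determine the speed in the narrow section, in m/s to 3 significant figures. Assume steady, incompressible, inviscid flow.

v₂ ≈ 1.55 m/s

Horizontal Bernoulli: P₁ + ½ρv₁² = P₂ + ½ρv₂², so v₂² = v₁² + 2(P₁ − P₂)/ρ.
v₂ = √(0.678² + 2·979/1000) = √(0.460 + 1.96) = 1.55 m/s.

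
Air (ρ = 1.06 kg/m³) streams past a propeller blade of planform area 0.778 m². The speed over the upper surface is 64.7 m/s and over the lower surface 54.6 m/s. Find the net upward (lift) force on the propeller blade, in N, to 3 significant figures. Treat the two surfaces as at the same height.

From P + ½ρv² = const at equal height, P_low − P_up = ½ρ(v_up² − v_low²).
ΔP = ½·1.06·(64.7² − 54.6²) = 639 Pa.
Lift = ΔP · A = 639 × 0.778 = 497 N.

F ≈ 497 N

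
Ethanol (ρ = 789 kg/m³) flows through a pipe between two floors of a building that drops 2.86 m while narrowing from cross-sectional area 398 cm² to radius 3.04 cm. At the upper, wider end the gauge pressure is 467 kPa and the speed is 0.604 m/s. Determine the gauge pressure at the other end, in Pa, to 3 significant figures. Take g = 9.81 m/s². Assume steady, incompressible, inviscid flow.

By continuity, v₂ = v₁·A₁/A₂ = 0.604·(398/29.0) = 8.28 m/s.
Bernoulli: P₁ + ½ρv₁² + ρg h₁ = P₂ + ½ρv₂² + ρg h₂, so P₂ = P₁ + ½ρ(v₁² − v₂²) − ρg(h₂ − h₁).
P₂ = 467000 + ½·789·(0.604² − 8.28²) − 789·9.81·(−2.86) = 467000 + (-26900) − (-22100) = 462000 Pa.

P₂ = 462000 Pa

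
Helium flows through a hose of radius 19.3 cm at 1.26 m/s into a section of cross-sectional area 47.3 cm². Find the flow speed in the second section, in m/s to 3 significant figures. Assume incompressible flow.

Mass conservation (A₁v₁ = A₂v₂) gives v₂ = 1.26 × 1170/47.3 = 31.2 m/s.

31.2 m/s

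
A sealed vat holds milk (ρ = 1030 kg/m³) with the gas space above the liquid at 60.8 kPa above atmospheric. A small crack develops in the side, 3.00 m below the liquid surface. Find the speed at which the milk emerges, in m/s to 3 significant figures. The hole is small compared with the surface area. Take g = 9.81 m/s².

v = 13.3 m/s

Take point 1 at the surface (v₁ ≈ 0) and point 2 at the hole (at atmospheric pressure). Bernoulli: P₁ + ρg h = P_atm + ½ρv₂².
With P₁ − P_atm = 60800 Pa, v₂ = √(2gh + 2ΔP/ρ) = √(2·9.81·3.00 + 2·60800/1030) = 13.3 m/s.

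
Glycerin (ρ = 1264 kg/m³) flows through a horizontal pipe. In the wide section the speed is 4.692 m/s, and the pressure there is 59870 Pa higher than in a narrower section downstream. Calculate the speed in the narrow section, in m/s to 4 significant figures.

10.80 m/s

Along the level pipe P + ½ρv² is conserved, hence v₂² = v₁² + 2(P₁ − P₂)/ρ.
v₂ = √(4.692² + 2·59870/1264) = √(22.01 + 94.73) = 10.80 m/s.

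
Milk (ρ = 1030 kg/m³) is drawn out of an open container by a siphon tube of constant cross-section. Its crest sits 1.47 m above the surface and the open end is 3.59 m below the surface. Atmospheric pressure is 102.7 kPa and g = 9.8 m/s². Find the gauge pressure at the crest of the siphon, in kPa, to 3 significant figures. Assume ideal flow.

P_gauge = -51.1 kPa

From the surface to the outlet (both open to atmosphere, surface at rest): v = √(2g·h_out) = √(2·9.8·3.59) = 8.39 m/s.
The bore is uniform, so the speed at the crest is the same v. Bernoulli surface→crest: P_atm = P_top + ½ρv² + ρg·h_top.
P_top = 102700 − ½·1030·8.39² − 1030·9.8·1.47 = 51600 Pa. So P_gauge = P_top − P_atm = -51100 Pa.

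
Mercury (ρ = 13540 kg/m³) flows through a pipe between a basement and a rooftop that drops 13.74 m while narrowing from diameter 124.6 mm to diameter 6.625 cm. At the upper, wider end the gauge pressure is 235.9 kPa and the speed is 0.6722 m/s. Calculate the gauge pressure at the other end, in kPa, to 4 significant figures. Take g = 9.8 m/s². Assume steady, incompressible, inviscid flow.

2024 kPa

Mass conservation (A₁v₁ = A₂v₂) gives v₂ = 0.6722 × 121.9/34.47 = 2.378 m/s.
Energy conservation along the streamline gives P₂ = P₁ − ½ρ(v₂² − v₁²) − ρg(h₂ − h₁).
P₂ = 235900 + ½·13540·(0.6722² − 2.378²) − 13540·9.8·(−13.74) = 235900 + (-35220) − (-1823000) = 2024000 Pa.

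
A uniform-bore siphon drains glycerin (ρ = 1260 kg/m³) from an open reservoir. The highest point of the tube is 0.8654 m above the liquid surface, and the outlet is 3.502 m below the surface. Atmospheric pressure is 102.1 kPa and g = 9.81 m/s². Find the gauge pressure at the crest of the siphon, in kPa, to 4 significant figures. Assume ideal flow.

P_gauge = -53.98 kPa

The outlet speed comes from Torricelli: v = √(2g·3.502) = 8.289 m/s.
The bore is uniform, so the speed at the crest is the same v. Bernoulli surface→crest: P_atm = P_top + ½ρv² + ρg·h_top.
P_top = 102100 − ½·1260·8.289² − 1260·9.81·0.8654 = 48120 Pa. So P_gauge = P_top − P_atm = -53980 Pa.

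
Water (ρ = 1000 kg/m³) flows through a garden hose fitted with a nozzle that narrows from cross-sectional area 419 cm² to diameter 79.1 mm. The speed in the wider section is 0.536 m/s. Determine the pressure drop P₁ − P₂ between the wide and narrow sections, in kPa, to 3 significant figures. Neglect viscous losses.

10.3 kPa

Mass conservation (A₁v₁ = A₂v₂) gives v₂ = 0.536 × 419/49.1 = 4.57 m/s.
The pipe is horizontal, so Bernoulli reduces to P₁ + ½ρv₁² = P₂ + ½ρv₂².
P₁ − P₂ = ½·1000·(4.57² − 0.536²) = ½·1000·20.6 = 10300 Pa.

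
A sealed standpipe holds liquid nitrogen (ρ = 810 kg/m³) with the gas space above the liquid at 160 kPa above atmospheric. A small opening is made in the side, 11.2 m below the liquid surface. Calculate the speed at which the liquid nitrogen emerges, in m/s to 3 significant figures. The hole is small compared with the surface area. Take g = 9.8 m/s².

Take point 1 at the surface (v₁ ≈ 0) and point 2 at the hole (at atmospheric pressure). Bernoulli: P₁ + ρg h = P_atm + ½ρv₂².
With P₁ − P_atm = 160000 Pa, v₂ = √(2gh + 2ΔP/ρ) = √(2·9.8·11.2 + 2·160000/810) = 24.8 m/s.

v = 24.8 m/s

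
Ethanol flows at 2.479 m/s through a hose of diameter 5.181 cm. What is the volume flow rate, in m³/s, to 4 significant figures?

Q = A·v = 0.002108 m² × 2.479 m/s = 0.005226 m³/s.

Q = 0.005226 m³/s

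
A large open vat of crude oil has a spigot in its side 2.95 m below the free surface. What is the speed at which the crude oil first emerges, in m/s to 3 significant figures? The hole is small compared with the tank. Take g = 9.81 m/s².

v ≈ 7.61 m/s

Bernoulli from surface to hole (P equal, v_surface ≈ 0): v = √(2gh) = √(2×9.81×2.95) = 7.61 m/s.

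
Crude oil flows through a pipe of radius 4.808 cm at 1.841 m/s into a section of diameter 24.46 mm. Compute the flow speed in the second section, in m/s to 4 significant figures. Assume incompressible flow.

Mass conservation (A₁v₁ = A₂v₂) gives v₂ = 1.841 × 72.62/4.699 = 28.45 m/s.

v₂ ≈ 28.45 m/s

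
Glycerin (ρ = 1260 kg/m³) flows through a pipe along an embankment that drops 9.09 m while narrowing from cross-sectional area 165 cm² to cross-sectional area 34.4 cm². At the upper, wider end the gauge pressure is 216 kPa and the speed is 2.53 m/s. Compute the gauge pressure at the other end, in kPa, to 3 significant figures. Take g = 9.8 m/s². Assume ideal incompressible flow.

Continuity gives A₁v₁ = A₂v₂, so v₂ = (165 cm²)/(34.4 cm²) × 2.53 m/s = 12.1 m/s.
Energy conservation along the streamline gives P₂ = P₁ − ½ρ(v₂² − v₁²) − ρg(h₂ − h₁).
P₂ = 216000 + ½·1260·(2.53² − 12.1²) − 1260·9.8·(−9.09) = 216000 + (-88700) − (-112000) = 240000 Pa.

P₂ ≈ 240 kPa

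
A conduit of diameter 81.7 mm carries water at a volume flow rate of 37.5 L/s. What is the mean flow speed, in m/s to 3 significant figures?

v ≈ 7.15 m/s

Q = 37.5 L/s = 0.0375 m³/s.
v = Q/A = 0.0375 / 0.00524 = 7.15 m/s.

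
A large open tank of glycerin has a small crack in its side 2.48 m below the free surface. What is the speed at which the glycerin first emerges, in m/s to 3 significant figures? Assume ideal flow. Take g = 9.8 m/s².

The surface is effectively still and both ends are open, so ½v² = gh and v = √(2·9.8·2.48) = 6.97 m/s.

v = 6.97 m/s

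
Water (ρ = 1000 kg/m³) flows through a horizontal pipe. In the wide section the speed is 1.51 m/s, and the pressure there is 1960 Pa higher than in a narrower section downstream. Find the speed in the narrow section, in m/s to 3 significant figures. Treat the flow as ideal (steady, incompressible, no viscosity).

Horizontal Bernoulli: P₁ + ½ρv₁² = P₂ + ½ρv₂², so v₂² = v₁² + 2(P₁ − P₂)/ρ.
v₂ = √(1.51² + 2·1960/1000) = √(2.28 + 3.92) = 2.49 m/s.

v₂ ≈ 2.49 m/s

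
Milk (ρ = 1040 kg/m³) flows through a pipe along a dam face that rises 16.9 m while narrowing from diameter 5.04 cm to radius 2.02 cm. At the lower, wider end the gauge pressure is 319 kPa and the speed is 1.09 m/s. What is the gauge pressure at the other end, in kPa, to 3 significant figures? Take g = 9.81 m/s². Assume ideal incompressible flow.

P₂ ≈ 146 kPa

Mass conservation (A₁v₁ = A₂v₂) gives v₂ = 1.09 × 20.0/12.8 = 1.70 m/s.
Applying Bernoulli between the two ends and solving for P₂: P₂ = P₁ + ½ρ(v₁² − v₂²) − ρgΔh.
P₂ = 319000 + ½·1040·(1.09² − 1.70²) − 1040·9.81·(+16.9) = 319000 + (-879) − (172000) = 146000 Pa.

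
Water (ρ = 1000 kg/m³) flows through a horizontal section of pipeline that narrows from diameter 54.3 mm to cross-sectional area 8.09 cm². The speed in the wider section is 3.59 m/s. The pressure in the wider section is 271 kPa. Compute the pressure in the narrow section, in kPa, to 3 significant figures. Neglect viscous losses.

Continuity gives A₁v₁ = A₂v₂, so v₂ = (23.2 cm²)/(8.09 cm²) × 3.59 m/s = 10.3 m/s.
Along the horizontal streamline, P + ½ρv² is constant.
P₂ = P₁ − ½ρ(v₂² − v₁²) = 271000 − ½·1000·(10.3² − 3.59²) = 271000 − 46400 = 225000 Pa.

P₂ ≈ 225 kPa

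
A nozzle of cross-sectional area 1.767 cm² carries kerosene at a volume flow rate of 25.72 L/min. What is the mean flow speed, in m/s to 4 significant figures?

Q = 25.72 L/min = 0.0004287 m³/s.
v = Q/A = 0.0004287 / 0.0001767 = 2.426 m/s.

v ≈ 2.426 m/s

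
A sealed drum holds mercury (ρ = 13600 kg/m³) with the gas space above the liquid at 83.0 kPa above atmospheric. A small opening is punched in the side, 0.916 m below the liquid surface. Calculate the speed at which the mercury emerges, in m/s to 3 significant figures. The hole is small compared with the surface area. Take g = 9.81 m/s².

v = 5.49 m/s

Take point 1 at the surface (v₁ ≈ 0) and point 2 at the hole (at atmospheric pressure). Bernoulli: P₁ + ρg h = P_atm + ½ρv₂².
With P₁ − P_atm = 83000 Pa, v₂ = √(2gh + 2ΔP/ρ) = √(2·9.81·0.916 + 2·83000/13600) = 5.49 m/s.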